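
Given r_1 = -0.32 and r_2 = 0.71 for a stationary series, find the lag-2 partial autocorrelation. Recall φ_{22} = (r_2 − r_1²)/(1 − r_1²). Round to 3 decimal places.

0.677

φ_{22} = (r_2 − r_1²) / (1 − r_1²)
r_1² = (-0.32)² = 0.1024
Numerator = 0.71 − 0.1024 = 0.6076; denominator = 1 − 0.1024 = 0.8976
φ_{22} = 0.6076 / 0.8976 = 0.677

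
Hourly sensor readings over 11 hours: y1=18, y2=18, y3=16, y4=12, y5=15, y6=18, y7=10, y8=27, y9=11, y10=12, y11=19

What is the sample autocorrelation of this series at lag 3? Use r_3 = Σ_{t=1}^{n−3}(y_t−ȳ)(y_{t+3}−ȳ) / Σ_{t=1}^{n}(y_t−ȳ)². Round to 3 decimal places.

Mean ȳ = (18 + 18 + 16 + 12 + 15 + 18 + 10 + 27 + 11 + 12 + 19)/11 = 16.0000
Numerator Σ_{t=1}^{8}(y_t−ȳ)(y_{t+3}−ȳ) = 50.0000
Denominator Σ(y_t−ȳ)² = 236.0000
r_3 = 50.0000 / 236.0000 = 0.212

0.212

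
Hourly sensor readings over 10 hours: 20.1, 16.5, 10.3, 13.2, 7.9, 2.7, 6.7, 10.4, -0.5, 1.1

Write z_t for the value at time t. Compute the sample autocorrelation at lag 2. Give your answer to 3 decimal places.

Mean z̄ = (20.1 + 16.5 + 10.3 + 13.2 + 7.9 + 2.7 + 6.7 + 10.4 − 0.5 + 1.1)/10 = 8.8400
Numerator Σ_{t=1}^{8}(z_t−z̄)(z_{t+2}−z̄) = 22.0408
Denominator Σ(z_t−z̄)² = 399.3440
r_2 = 22.0408 / 399.3440 = 0.055

0.055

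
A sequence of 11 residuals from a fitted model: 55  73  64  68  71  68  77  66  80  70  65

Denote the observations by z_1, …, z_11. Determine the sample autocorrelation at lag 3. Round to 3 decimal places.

Mean z̄ = (55 + 73 + 64 + 68 + 71 + 68 + 77 + 66 + 80 + 70 + 65)/11 = 68.8182
Numerator Σ_{t=1}^{8}(z_t−z̄)(z_{t+3}−z̄) = 22.8099
Denominator Σ(z_t−z̄)² = 453.6364
r_3 = 22.8099 / 453.6364 = 0.050

0.050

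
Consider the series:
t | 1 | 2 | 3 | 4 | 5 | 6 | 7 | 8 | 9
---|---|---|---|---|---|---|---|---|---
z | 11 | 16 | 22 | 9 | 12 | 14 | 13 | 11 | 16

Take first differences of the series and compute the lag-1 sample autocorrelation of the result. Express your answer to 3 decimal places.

First differences Δz: 5, 6, -13, 3, 2, -1, -2, 5
Mean of differences = 0.6250
Numerator Σ(Δz_t−Δz̄)(Δz_{t+1}−Δz̄) = -88.2656
Denominator Σ(Δz_t−Δz̄)² = 269.8750
r_1(Δz) = -88.2656 / 269.8750 = -0.327

-0.327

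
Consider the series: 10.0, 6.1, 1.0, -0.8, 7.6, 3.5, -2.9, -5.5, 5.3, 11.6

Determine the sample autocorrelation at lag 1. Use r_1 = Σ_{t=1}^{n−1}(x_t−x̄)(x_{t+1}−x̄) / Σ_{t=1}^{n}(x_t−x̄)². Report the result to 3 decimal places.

Mean x̄ = (10.0 + 6.1 + 1.0 − 0.8 + 7.6 + 3.5 − 2.9 − 5.5 + 5.3 + 11.6)/10 = 3.5900
Numerator Σ_{t=1}^{9}(x_t−x̄)(x_{t+1}−x̄) = 60.7249
Denominator Σ(x_t−x̄)² = 281.2890
r_1 = 60.7249 / 281.2890 = 0.216

0.216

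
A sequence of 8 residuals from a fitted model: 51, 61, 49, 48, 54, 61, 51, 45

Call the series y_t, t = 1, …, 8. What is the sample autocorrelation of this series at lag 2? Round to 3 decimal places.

Mean ȳ = (51 + 61 + 49 + 48 + 54 + 61 + 51 + 45)/8 = 52.5000
Numerator Σ_{t=1}^{6}(y_t−ȳ)(y_{t+2}−ȳ) = -142.5000
Denominator Σ(y_t−ȳ)² = 240.0000
r_2 = -142.5000 / 240.0000 = -0.594

-0.594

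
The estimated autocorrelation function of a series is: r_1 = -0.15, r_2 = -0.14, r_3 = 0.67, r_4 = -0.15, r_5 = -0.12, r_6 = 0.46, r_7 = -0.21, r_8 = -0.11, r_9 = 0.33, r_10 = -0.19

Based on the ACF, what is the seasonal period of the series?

3

The largest autocorrelation is r_3 = 0.67, with weaker echoes at lags 6 (0.46) and 9 (0.33); the remaining lags stay at or below -0.11.
The dominant spike at lag 3 indicates a seasonal period of 3.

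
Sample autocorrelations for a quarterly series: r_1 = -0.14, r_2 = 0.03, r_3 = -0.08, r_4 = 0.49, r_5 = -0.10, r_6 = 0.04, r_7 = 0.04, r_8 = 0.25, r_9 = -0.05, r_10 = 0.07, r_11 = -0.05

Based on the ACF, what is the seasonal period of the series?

4

The largest autocorrelation is r_4 = 0.49, with a weaker echo at lag 8 (0.25); the remaining lags stay at or below 0.07.
The dominant spike at lag 4 indicates a seasonal period of 4.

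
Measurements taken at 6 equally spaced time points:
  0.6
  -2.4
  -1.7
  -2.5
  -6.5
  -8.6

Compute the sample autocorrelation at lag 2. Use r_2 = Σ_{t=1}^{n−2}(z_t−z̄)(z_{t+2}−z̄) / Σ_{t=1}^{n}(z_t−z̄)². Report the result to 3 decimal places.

Mean z̄ = (0.6 − 2.4 − 1.7 − 2.5 − 6.5 − 8.6)/6 = -3.5167
Deviations from mean: 4.1167, 1.1167, 1.8167, 1.0167, -2.9833, -5.0833
Numerator Σ_{t=1}^{4}(z_t−z̄)(z_{t+2}−z̄) = -1.9739
Denominator Σ(z_t−z̄)² = 57.2683
r_2 = -1.9739 / 57.2683 = -0.034

-0.034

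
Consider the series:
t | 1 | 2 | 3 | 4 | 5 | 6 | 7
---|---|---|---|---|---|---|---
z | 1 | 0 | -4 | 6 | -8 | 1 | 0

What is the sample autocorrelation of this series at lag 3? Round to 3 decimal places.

Mean z̄ = (1 + 0 − 4 + 6 − 8 + 1 + 0)/7 = -0.5714
Deviations from mean: 1.5714, 0.5714, -3.4286, 6.5714, -7.4286, 1.5714, 0.5714
Numerator Σ_{t=1}^{4}(z_t−z̄)(z_{t+3}−z̄) = 4.4490
Denominator Σ(z_t−z̄)² = 115.7143
r_3 = 4.4490 / 115.7143 = 0.038

0.038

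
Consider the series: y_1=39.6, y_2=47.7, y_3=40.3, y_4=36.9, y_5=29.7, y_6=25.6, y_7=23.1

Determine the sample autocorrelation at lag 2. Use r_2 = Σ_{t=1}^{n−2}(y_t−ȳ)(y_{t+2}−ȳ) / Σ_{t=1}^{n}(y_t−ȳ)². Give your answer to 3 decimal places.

0.140

Mean ȳ = (39.6 + 47.7 + 40.3 + 36.9 + 29.7 + 25.6 + 23.1)/7 = 34.7000
Σ(y_t−ȳ)(y_{t+2}−ȳ) = (27.4400) + (28.6000) + (-28.0000) + (-20.0200) + (58.0000) = 66.0200
Denominator Σ(y_t−ȳ)² = 471.5800
r_2 = 66.0200 / 471.5800 = 0.140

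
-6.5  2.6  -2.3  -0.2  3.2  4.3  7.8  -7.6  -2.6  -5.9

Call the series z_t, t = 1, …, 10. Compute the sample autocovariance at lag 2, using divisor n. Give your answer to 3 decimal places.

2.576

Mean z̄ = (-6.5 + 2.6 − 2.3 − 0.2 + 3.2 + 4.3 + 7.8 − 7.6 − 2.6 − 5.9)/10 = -0.7200
Σ_{t=1}^{8}(z_t−z̄)(z_{t+2}−z̄) = 25.7572
γ_2 = 25.7572 / 10 = 2.576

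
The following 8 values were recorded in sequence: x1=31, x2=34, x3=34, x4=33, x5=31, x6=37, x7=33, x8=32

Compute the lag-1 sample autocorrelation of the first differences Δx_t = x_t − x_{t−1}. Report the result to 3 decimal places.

First differences Δx: 3, 0, -1, -2, 6, -4, -1
Mean of differences = 0.1429
Numerator Σ(Δx_t−Δx̄)(Δx_{t+1}−Δx̄) = -29.8776
Denominator Σ(Δx_t−Δx̄)² = 66.8571
r_1(Δx) = -29.8776 / 66.8571 = -0.447

-0.447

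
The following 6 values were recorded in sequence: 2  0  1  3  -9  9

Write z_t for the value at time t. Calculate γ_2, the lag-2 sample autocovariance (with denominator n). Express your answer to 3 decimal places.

2.333

Mean z̄ = (2 + 0 + 1 + 3 − 9 + 9)/6 = 1.0000
Σ_{t=1}^{4}(z_t−z̄)(z_{t+2}−z̄) = 14.0000
γ_2 = 14.0000 / 6 = 2.333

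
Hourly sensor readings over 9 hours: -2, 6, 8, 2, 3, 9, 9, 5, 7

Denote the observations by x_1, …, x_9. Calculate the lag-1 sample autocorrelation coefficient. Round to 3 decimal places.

-0.006

Mean x̄ = (-2 + 6 + 8 + 2 + 3 + 9 + 9 + 5 + 7)/9 = 5.2222
Numerator Σ_{t=1}^{8}(x_t−x̄)(x_{t+1}−x̄) = -0.6049
Denominator Σ(x_t−x̄)² = 107.5556
r_1 = -0.6049 / 107.5556 = -0.006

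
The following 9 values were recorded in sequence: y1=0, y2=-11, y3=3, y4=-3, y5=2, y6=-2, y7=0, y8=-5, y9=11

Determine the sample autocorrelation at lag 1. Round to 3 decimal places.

Mean ȳ = (0 − 11 + 3 − 3 + 2 − 2 + 0 − 5 + 11)/9 = -0.5556
Numerator Σ_{t=1}^{8}(y_t−ȳ)(y_{t+1}−ȳ) = -116.1975
Denominator Σ(y_t−ȳ)² = 290.2222
r_1 = -116.1975 / 290.2222 = -0.400

-0.400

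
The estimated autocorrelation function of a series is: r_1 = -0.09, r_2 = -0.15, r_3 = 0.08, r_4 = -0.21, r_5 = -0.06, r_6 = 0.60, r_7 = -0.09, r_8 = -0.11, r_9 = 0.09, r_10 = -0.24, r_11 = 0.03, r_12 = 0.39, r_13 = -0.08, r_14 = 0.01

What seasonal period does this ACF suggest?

6

The largest autocorrelation is r_6 = 0.60, with a weaker echo at lag 12 (0.39); the remaining lags stay at or below 0.09.
The dominant spike at lag 6 indicates a seasonal period of 6.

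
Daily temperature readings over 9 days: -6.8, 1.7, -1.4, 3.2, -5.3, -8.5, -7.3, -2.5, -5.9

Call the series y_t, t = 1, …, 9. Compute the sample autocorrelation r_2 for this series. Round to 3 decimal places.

0.009

Mean ȳ = (-6.8 + 1.7 − 1.4 + 3.2 − 5.3 − 8.5 − 7.3 − 2.5 − 5.9)/9 = -3.6444
Numerator Σ_{t=1}^{7}(y_t−ȳ)(y_{t+2}−ȳ) = 1.2883
Denominator Σ(y_t−ȳ)² = 136.4822
r_2 = 1.2883 / 136.4822 = 0.009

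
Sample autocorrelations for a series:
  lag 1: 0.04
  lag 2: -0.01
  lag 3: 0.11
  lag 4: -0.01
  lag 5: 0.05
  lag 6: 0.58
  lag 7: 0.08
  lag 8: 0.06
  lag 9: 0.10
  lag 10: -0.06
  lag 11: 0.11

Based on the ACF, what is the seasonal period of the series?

The largest autocorrelation is r_6 = 0.58; the remaining lags stay at or below 0.11.
The dominant spike at lag 6 indicates a seasonal period of 6.

6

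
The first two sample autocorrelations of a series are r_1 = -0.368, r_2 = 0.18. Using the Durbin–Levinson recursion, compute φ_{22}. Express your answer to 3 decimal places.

φ_{22} = (r_2 − r_1²) / (1 − r_1²)
r_1² = (-0.368)² = 0.135424
Numerator = 0.18 − 0.1354 = 0.0446; denominator = 1 − 0.1354 = 0.8646
φ_{22} = 0.0446 / 0.8646 = 0.052

0.052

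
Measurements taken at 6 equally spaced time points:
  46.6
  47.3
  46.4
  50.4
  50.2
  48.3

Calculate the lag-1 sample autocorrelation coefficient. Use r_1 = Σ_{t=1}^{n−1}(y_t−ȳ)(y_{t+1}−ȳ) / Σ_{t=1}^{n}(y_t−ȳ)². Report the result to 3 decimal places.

0.239

Mean ȳ = (46.6 + 47.3 + 46.4 + 50.4 + 50.2 + 48.3)/6 = 48.2000
Deviations from mean: -1.6000, -0.9000, -1.8000, 2.2000, 2.0000, 0.1000
Numerator Σ_{t=1}^{5}(y_t−ȳ)(y_{t+1}−ȳ) = 3.7000
Denominator Σ(y_t−ȳ)² = 15.4600
r_1 = 3.7000 / 15.4600 = 0.239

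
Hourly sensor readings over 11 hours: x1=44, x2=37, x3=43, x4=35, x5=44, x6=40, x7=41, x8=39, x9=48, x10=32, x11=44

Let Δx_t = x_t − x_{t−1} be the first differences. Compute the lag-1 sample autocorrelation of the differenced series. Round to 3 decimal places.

First differences Δx: -7, 6, -8, 9, -4, 1, -2, 9, -16, 12
Mean of differences = 0.0000
Numerator Σ(Δx_t−Δx̄)(Δx_{t+1}−Δx̄) = -558.0000
Denominator Σ(Δx_t−Δx̄)² = 732.0000
r_1(Δx) = -558.0000 / 732.0000 = -0.762

-0.762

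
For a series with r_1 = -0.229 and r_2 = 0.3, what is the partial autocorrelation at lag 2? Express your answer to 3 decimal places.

φ_{22} = (r_2 − r_1²) / (1 − r_1²)
r_1² = (-0.229)² = 0.052441
Numerator = 0.3 − 0.0524 = 0.2476; denominator = 1 − 0.0524 = 0.9476
φ_{22} = 0.2476 / 0.9476 = 0.261

0.261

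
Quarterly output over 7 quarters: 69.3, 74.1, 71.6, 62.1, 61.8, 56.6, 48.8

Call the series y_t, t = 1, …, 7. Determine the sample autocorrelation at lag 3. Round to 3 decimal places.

Mean ȳ = (69.3 + 74.1 + 71.6 + 62.1 + 61.8 + 56.6 + 48.8)/7 = 63.4714
Deviations from mean: 5.8286, 10.6286, 8.1286, -1.3714, -1.6714, -6.8714, -14.6714
Numerator Σ_{t=1}^{4}(y_t−ȳ)(y_{t+3}−ȳ) = -61.4924
Denominator Σ(y_t−ȳ)² = 480.1543
r_3 = -61.4924 / 480.1543 = -0.128

-0.128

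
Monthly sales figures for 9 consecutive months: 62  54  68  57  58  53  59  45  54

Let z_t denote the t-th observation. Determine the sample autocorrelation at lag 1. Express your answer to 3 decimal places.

-0.152

Mean z̄ = (62 + 54 + 68 + 57 + 58 + 53 + 59 + 45 + 54)/9 = 56.6667
Numerator Σ_{t=1}^{8}(z_t−z̄)(z_{t+1}−z̄) = -49.7778
Denominator Σ(z_t−z̄)² = 328.0000
r_1 = -49.7778 / 328.0000 = -0.152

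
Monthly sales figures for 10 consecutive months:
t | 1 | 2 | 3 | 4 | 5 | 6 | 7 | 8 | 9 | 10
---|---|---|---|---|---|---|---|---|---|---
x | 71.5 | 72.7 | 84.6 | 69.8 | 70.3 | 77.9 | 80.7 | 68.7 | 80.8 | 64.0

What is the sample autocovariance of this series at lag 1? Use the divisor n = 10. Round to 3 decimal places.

-16.872

Mean x̄ = (71.5 + 72.7 + 84.6 + 69.8 + 70.3 + 77.9 + 80.7 + 68.7 + 80.8 + 64.0)/10 = 74.1000
Σ_{t=1}^{9}(x_t−x̄)(x_{t+1}−x̄) = -168.7200
γ_1 = -168.7200 / 10 = -16.872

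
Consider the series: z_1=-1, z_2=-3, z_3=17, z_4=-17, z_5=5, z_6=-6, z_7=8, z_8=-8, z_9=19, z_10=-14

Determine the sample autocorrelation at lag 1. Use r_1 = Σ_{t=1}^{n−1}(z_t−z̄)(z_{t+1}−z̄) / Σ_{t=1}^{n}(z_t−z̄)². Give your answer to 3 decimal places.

-0.736

Mean z̄ = (-1 − 3 + 17 − 17 + 5 − 6 + 8 − 8 + 19 − 14)/10 = 0.0000
Numerator Σ_{t=1}^{9}(z_t−z̄)(z_{t+1}−z̄) = -982.0000
Denominator Σ(z_t−z̄)² = 1334.0000
r_1 = -982.0000 / 1334.0000 = -0.736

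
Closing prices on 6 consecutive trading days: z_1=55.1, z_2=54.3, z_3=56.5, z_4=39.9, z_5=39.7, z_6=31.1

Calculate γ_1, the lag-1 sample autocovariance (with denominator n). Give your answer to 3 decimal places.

38.380

Mean z̄ = (55.1 + 54.3 + 56.5 + 39.9 + 39.7 + 31.1)/6 = 46.1000
Σ_{t=1}^{5}(z_t−z̄)(z_{t+1}−z̄) = 230.2800
γ_1 = 230.2800 / 6 = 38.380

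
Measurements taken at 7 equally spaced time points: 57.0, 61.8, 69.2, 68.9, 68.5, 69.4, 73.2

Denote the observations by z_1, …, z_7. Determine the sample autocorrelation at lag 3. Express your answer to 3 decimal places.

Mean z̄ = (57.0 + 61.8 + 69.2 + 68.9 + 68.5 + 69.4 + 73.2)/7 = 66.8571
Deviations from mean: -9.8571, -5.0571, 2.3429, 2.0429, 1.6429, 2.5429, 6.3429
Numerator Σ_{t=1}^{4}(z_t−z̄)(z_{t+3}−z̄) = -9.5298
Denominator Σ(z_t−z̄)² = 181.7971
r_3 = -9.5298 / 181.7971 = -0.052

-0.052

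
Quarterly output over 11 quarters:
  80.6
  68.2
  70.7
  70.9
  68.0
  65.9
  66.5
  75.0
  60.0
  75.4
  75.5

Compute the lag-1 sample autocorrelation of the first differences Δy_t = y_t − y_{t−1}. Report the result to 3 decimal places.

First differences Δy: -12.4, 2.5, 0.2, -2.9, -2.1, 0.6, 8.5, -15.0, 15.4, 0.1
Mean of differences = -0.5100
Numerator Σ(Δy_t−Δȳ)(Δy_{t+1}−Δȳ) = -374.6981
Denominator Σ(Δy_t−Δȳ)² = 705.0490
r_1(Δy) = -374.6981 / 705.0490 = -0.531

-0.531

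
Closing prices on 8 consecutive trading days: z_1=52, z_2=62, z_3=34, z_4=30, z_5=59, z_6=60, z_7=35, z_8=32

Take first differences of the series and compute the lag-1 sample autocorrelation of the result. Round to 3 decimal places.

-0.125

First differences Δz: 10, -28, -4, 29, 1, -25, -3
Mean of differences = -2.8571
Numerator Σ(Δz_t−Δz̄)(Δz_{t+1}−Δz̄) = -290.3061
Denominator Σ(Δz_t−Δz̄)² = 2318.8571
r_1(Δz) = -290.3061 / 2318.8571 = -0.125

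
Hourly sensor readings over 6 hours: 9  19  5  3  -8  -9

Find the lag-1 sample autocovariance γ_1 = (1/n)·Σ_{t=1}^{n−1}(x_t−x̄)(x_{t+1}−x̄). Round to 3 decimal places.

43.134

Mean x̄ = (9 + 19 + 5 + 3 − 8 − 9)/6 = 3.1667
Σ_{t=1}^{5}(x_t−x̄)(x_{t+1}−x̄) = 258.8056
γ_1 = 258.8056 / 6 = 43.134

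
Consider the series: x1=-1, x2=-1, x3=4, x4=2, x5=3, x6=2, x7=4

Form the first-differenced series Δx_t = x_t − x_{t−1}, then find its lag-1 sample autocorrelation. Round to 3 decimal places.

First differences Δx: 0, 5, -2, 1, -1, 2
Mean of differences = 0.8333
Numerator Σ(Δx_t−Δx̄)(Δx_{t+1}−Δx̄) = -18.1944
Denominator Σ(Δx_t−Δx̄)² = 30.8333
r_1(Δx) = -18.1944 / 30.8333 = -0.590

-0.590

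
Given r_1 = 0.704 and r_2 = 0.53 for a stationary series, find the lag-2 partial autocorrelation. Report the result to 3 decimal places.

φ_{22} = (r_2 − r_1²) / (1 − r_1²)
r_1² = (0.704)² = 0.495616
Numerator = 0.53 − 0.4956 = 0.0344; denominator = 1 − 0.4956 = 0.5044
φ_{22} = 0.0344 / 0.5044 = 0.068

0.068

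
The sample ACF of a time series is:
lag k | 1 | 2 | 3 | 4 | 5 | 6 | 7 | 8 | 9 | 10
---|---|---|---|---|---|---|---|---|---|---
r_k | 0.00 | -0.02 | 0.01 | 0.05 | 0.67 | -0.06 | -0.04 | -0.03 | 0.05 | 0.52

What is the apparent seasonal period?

The largest autocorrelation is r_5 = 0.67, with a weaker echo at lag 10 (0.52); the remaining lags stay at or below 0.05.
The dominant spike at lag 5 indicates a seasonal period of 5.

5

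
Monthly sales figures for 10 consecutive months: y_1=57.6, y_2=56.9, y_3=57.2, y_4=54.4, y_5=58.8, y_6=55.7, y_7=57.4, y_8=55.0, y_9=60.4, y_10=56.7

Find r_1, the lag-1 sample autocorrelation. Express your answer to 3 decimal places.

Mean ȳ = (57.6 + 56.9 + 57.2 + 54.4 + 58.8 + 55.7 + 57.4 + 55.0 + 60.4 + 56.7)/10 = 57.0100
Numerator Σ_{t=1}^{9}(y_t−ȳ)(y_{t+1}−ȳ) = -16.7581
Denominator Σ(y_t−ȳ)² = 27.9090
r_1 = -16.7581 / 27.9090 = -0.600

-0.600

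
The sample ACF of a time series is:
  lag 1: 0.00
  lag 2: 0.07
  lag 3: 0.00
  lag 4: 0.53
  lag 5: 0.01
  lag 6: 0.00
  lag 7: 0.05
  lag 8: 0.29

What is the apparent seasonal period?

4

The largest autocorrelation is r_4 = 0.53, with a weaker echo at lag 8 (0.29); the remaining lags stay at or below 0.07.
The dominant spike at lag 4 indicates a seasonal period of 4.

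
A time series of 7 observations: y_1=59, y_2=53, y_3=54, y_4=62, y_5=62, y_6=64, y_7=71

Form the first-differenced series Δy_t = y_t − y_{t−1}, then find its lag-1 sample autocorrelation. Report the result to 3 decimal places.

First differences Δy: -6, 1, 8, 0, 2, 7
Mean of differences = 2.0000
Numerator Σ(Δy_t−Δȳ)(Δy_{t+1}−Δȳ) = -10.0000
Denominator Σ(Δy_t−Δȳ)² = 130.0000
r_1(Δy) = -10.0000 / 130.0000 = -0.077

-0.077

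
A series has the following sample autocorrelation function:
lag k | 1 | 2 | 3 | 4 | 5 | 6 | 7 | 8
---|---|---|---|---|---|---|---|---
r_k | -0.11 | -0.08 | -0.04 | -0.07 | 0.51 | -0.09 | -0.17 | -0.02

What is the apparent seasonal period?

The largest autocorrelation is r_5 = 0.51; the remaining lags stay at or below -0.02.
The dominant spike at lag 5 indicates a seasonal period of 5.

5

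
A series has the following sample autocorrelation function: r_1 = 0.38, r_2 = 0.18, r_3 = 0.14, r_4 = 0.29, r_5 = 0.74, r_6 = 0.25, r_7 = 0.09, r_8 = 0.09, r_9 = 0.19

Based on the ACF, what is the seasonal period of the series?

The largest autocorrelation is r_5 = 0.74; the remaining lags stay at or below 0.38. The elevated value at lag 1 (0.38), dropping to 0.18 at lag 2, reflects decaying short-term dependence rather than seasonality.
The dominant spike at lag 5 indicates a seasonal period of 5.

5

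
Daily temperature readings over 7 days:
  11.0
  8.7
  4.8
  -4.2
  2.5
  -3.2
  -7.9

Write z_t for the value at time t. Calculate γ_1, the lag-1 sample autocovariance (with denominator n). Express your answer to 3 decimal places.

15.273

Mean z̄ = (11.0 + 8.7 + 4.8 − 4.2 + 2.5 − 3.2 − 7.9)/7 = 1.6714
Deviations: 9.3286, 7.0286, 3.1286, -5.8714, 0.8286, -4.8714, -9.5714
Σ_{t=1}^{6}(z_t−z̄)(z_{t+1}−z̄) = 106.9120
γ_1 = 106.9120 / 7 = 15.273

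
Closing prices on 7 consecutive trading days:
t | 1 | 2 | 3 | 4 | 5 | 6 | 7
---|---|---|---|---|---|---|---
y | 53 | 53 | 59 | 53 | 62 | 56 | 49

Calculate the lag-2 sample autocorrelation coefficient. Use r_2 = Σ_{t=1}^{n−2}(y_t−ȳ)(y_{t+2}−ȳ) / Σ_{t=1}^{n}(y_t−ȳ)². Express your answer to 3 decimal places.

Mean ȳ = (53 + 53 + 59 + 53 + 62 + 56 + 49)/7 = 55.0000
Deviations from mean: -2.0000, -2.0000, 4.0000, -2.0000, 7.0000, 1.0000, -6.0000
Σ(y_t−ȳ)(y_{t+2}−ȳ) = (-8.0000) + (4.0000) + (28.0000) + (-2.0000) + (-42.0000) = -20.0000
Denominator Σ(y_t−ȳ)² = 114.0000
r_2 = -20.0000 / 114.0000 = -0.175

-0.175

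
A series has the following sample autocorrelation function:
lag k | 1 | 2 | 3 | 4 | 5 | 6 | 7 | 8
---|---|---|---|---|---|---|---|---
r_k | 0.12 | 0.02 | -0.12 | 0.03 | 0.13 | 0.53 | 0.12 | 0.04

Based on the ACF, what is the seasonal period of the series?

6

The largest autocorrelation is r_6 = 0.53; the remaining lags stay at or below 0.13.
The dominant spike at lag 6 indicates a seasonal period of 6.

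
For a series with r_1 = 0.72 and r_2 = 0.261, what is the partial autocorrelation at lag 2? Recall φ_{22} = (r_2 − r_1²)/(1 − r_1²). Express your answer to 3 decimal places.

-0.534

φ_{22} = (r_2 − r_1²) / (1 − r_1²)
r_1² = (0.72)² = 0.5184
Numerator = 0.261 − 0.5184 = -0.2574; denominator = 1 − 0.5184 = 0.4816
φ_{22} = -0.2574 / 0.4816 = -0.534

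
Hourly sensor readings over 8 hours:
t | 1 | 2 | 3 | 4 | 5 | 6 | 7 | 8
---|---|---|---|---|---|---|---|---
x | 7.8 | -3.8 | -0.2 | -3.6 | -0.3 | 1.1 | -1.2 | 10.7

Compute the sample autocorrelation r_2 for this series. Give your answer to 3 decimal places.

Mean x̄ = (7.8 − 3.8 − 0.2 − 3.6 − 0.3 + 1.1 − 1.2 + 10.7)/8 = 1.3125
Numerator Σ_{t=1}^{6}(x_t−x̄)(x_{t+2}−x̄) = 20.8422
Denominator Σ(x_t−x̄)² = 191.7288
r_2 = 20.8422 / 191.7288 = 0.109

0.109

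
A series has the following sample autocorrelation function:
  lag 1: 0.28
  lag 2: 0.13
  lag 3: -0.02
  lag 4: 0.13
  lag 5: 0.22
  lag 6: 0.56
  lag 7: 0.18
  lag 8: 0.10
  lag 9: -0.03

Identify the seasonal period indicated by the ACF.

6

The largest autocorrelation is r_6 = 0.56; the remaining lags stay at or below 0.28. The elevated value at lag 1 (0.28), dropping to 0.13 at lag 2, reflects decaying short-term dependence rather than seasonality.
The dominant spike at lag 6 indicates a seasonal period of 6.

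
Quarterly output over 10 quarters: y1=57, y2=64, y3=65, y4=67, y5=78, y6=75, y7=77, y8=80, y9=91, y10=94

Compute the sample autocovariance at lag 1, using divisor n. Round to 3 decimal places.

Mean ȳ = (57 + 64 + 65 + 67 + 78 + 75 + 77 + 80 + 91 + 94)/10 = 74.8000
Σ_{t=1}^{9}(y_t−ȳ)(y_{t+1}−ȳ) = 757.3600
γ_1 = 757.3600 / 10 = 75.736

75.736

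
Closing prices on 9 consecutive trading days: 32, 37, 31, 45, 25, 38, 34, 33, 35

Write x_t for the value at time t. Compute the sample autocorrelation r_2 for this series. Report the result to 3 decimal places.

Mean x̄ = (32 + 37 + 31 + 45 + 25 + 38 + 34 + 33 + 35)/9 = 34.4444
Σ(x_t−x̄)(x_{t+2}−x̄) = (8.4198) + (26.9753) + (32.5309) + (37.5309) + (4.1975) + (-5.1358) + (-0.2469) = 104.2716
Denominator Σ(x_t−x̄)² = 240.2222
r_2 = 104.2716 / 240.2222 = 0.434

0.434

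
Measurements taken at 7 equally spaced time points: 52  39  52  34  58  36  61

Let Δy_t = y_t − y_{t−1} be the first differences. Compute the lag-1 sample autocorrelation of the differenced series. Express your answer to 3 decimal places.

First differences Δy: -13, 13, -18, 24, -22, 25
Mean of differences = 1.5000
Numerator Σ(Δy_t−Δȳ)(Δy_{t+1}−Δȳ) = -1910.7500
Denominator Σ(Δy_t−Δȳ)² = 2333.5000
r_1(Δy) = -1910.7500 / 2333.5000 = -0.819

-0.819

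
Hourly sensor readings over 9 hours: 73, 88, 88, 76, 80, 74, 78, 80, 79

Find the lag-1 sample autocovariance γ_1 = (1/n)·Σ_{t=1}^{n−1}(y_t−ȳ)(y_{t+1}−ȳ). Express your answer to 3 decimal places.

-1.158

Mean ȳ = (73 + 88 + 88 + 76 + 80 + 74 + 78 + 80 + 79)/9 = 79.5556
Σ_{t=1}^{8}(y_t−ȳ)(y_{t+1}−ȳ) = -10.4198
γ_1 = -10.4198 / 9 = -1.158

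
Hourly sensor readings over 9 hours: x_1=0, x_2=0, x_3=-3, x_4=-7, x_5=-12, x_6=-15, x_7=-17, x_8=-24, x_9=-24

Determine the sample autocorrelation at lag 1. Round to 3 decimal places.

0.718

Mean x̄ = (0 + 0 − 3 − 7 − 12 − 15 − 17 − 24 − 24)/9 = -11.3333
Numerator Σ_{t=1}^{8}(x_t−x̄)(x_{t+1}−x̄) = 511.5556
Denominator Σ(x_t−x̄)² = 712.0000
r_1 = 511.5556 / 712.0000 = 0.718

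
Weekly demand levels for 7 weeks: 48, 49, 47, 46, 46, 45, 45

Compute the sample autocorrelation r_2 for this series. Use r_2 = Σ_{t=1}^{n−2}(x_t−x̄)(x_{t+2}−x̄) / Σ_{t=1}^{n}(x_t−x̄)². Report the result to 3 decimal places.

0.057

Mean x̄ = (48 + 49 + 47 + 46 + 46 + 45 + 45)/7 = 46.5714
Deviations from mean: 1.4286, 2.4286, 0.4286, -0.5714, -0.5714, -1.5714, -1.5714
Σ(x_t−x̄)(x_{t+2}−x̄) = (0.6122) + (-1.3878) + (-0.2449) + (0.8980) + (0.8980) = 0.7755
Denominator Σ(x_t−x̄)² = 13.7143
r_2 = 0.7755 / 13.7143 = 0.057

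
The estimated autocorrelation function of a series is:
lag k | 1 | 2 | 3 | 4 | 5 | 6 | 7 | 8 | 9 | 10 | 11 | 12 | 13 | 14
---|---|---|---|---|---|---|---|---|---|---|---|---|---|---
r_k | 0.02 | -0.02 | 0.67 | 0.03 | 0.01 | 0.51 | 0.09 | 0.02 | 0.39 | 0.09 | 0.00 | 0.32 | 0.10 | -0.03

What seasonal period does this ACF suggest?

The largest autocorrelation is r_3 = 0.67, with weaker echoes at lags 6 (0.51), 9 (0.39) and 12 (0.32); the remaining lags stay at or below 0.10.
The dominant spike at lag 3 indicates a seasonal period of 3.

3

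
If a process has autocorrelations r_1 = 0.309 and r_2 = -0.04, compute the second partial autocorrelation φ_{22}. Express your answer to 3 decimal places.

-0.150

φ_{22} = (r_2 − r_1²) / (1 − r_1²)
r_1² = (0.309)² = 0.095481
Numerator = -0.04 − 0.0955 = -0.1355; denominator = 1 − 0.0955 = 0.9045
φ_{22} = -0.1355 / 0.9045 = -0.150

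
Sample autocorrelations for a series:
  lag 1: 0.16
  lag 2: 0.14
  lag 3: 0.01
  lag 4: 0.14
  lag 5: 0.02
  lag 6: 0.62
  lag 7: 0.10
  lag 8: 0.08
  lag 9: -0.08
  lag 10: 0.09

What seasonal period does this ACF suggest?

6

The largest autocorrelation is r_6 = 0.62; the remaining lags stay at or below 0.16.
The dominant spike at lag 6 indicates a seasonal period of 6.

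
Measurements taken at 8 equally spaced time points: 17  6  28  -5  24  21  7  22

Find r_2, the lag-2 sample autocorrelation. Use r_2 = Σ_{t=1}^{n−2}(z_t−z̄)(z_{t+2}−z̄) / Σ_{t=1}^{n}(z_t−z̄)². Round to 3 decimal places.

0.196

Mean z̄ = (17 + 6 + 28 − 5 + 24 + 21 + 7 + 22)/8 = 15.0000
Σ(z_t−z̄)(z_{t+2}−z̄) = (26.0000) + (180.0000) + (117.0000) + (-120.0000) + (-72.0000) + (42.0000) = 173.0000
Denominator Σ(z_t−z̄)² = 884.0000
r_2 = 173.0000 / 884.0000 = 0.196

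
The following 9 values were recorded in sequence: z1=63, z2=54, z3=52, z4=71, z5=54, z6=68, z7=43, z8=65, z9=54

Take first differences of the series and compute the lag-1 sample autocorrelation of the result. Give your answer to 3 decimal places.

-0.796

First differences Δz: -9, -2, 19, -17, 14, -25, 22, -11
Mean of differences = -1.1250
Numerator Σ(Δz_t−Δz̄)(Δz_{t+1}−Δz̄) = -1711.8906
Denominator Σ(Δz_t−Δz̄)² = 2150.8750
r_1(Δz) = -1711.8906 / 2150.8750 = -0.796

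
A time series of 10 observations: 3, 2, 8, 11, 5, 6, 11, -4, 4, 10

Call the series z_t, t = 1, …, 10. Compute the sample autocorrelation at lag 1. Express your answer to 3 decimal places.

-0.157

Mean z̄ = (3 + 2 + 8 + 11 + 5 + 6 + 11 − 4 + 4 + 10)/10 = 5.6000
Numerator Σ_{t=1}^{9}(z_t−z̄)(z_{t+1}−z̄) = -31.1600
Denominator Σ(z_t−z̄)² = 198.4000
r_1 = -31.1600 / 198.4000 = -0.157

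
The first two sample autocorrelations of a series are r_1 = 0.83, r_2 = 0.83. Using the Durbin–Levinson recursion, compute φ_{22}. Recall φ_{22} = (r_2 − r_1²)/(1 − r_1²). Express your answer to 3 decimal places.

φ_{22} = (r_2 − r_1²) / (1 − r_1²)
r_1² = (0.83)² = 0.6889
Numerator = 0.83 − 0.6889 = 0.1411; denominator = 1 − 0.6889 = 0.3111
φ_{22} = 0.1411 / 0.3111 = 0.454

0.454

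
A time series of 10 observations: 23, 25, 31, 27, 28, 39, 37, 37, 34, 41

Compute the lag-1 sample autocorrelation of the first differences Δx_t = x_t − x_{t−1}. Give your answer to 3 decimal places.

-0.343

First differences Δx: 2, 6, -4, 1, 11, -2, 0, -3, 7
Mean of differences = 2.0000
Numerator Σ(Δx_t−Δx̄)(Δx_{t+1}−Δx̄) = -70.0000
Denominator Σ(Δx_t−Δx̄)² = 204.0000
r_1(Δx) = -70.0000 / 204.0000 = -0.343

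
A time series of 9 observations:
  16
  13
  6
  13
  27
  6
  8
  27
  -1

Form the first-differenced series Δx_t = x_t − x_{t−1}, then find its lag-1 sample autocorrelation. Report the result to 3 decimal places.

-0.396

First differences Δx: -3, -7, 7, 14, -21, 2, 19, -28
Mean of differences = -2.1250
Numerator Σ(Δx_t−Δx̄)(Δx_{t+1}−Δx̄) = -734.7656
Denominator Σ(Δx_t−Δx̄)² = 1856.8750
r_1(Δx) = -734.7656 / 1856.8750 = -0.396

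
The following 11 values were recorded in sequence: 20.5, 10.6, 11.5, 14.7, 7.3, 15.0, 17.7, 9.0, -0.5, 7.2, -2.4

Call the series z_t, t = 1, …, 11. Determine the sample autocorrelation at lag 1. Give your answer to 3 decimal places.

Mean z̄ = (20.5 + 10.6 + 11.5 + 14.7 + 7.3 + 15.0 + 17.7 + 9.0 − 0.5 + 7.2 − 2.4)/11 = 10.0545
Numerator Σ_{t=1}^{10}(z_t−z̄)(z_{t+1}−z̄) = 93.3407
Denominator Σ(z_t−z̄)² = 499.3473
r_1 = 93.3407 / 499.3473 = 0.187

0.187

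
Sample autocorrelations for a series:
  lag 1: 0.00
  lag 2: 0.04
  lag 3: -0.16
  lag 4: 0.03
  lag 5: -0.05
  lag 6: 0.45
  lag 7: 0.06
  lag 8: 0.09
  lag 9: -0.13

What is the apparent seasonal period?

The largest autocorrelation is r_6 = 0.45; the remaining lags stay at or below 0.09.
The dominant spike at lag 6 indicates a seasonal period of 6.

6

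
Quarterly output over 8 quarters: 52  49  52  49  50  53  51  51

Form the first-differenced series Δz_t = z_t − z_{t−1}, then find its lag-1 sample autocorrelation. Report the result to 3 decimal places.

First differences Δz: -3, 3, -3, 1, 3, -2, 0
Mean of differences = -0.1429
Numerator Σ(Δz_t−Δz̄)(Δz_{t+1}−Δz̄) = -23.7347
Denominator Σ(Δz_t−Δz̄)² = 40.8571
r_1(Δz) = -23.7347 / 40.8571 = -0.581

-0.581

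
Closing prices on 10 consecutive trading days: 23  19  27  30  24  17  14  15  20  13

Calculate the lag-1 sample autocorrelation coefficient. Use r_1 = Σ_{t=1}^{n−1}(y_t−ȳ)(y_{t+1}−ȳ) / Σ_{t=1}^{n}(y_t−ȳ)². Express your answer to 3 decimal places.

Mean ȳ = (23 + 19 + 27 + 30 + 24 + 17 + 14 + 15 + 20 + 13)/10 = 20.2000
Numerator Σ_{t=1}^{9}(y_t−ȳ)(y_{t+1}−ȳ) = 134.7600
Denominator Σ(y_t−ȳ)² = 293.6000
r_1 = 134.7600 / 293.6000 = 0.459

0.459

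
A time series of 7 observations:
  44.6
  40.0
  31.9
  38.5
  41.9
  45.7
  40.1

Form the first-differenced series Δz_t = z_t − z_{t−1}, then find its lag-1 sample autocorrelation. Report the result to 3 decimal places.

0.009

First differences Δz: -4.6, -8.1, 6.6, 3.4, 3.8, -5.6
Mean of differences = -0.7500
Numerator Σ(Δz_t−Δz̄)(Δz_{t+1}−Δz̄) = 1.5925
Denominator Σ(Δz_t−Δz̄)² = 184.3150
r_1(Δz) = 1.5925 / 184.3150 = 0.009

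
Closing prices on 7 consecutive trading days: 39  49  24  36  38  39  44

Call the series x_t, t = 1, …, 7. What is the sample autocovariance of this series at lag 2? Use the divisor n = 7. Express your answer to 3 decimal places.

Mean x̄ = (39 + 49 + 24 + 36 + 38 + 39 + 44)/7 = 38.4286
Deviations: 0.5714, 10.5714, -14.4286, -2.4286, -0.4286, 0.5714, 5.5714
Σ_{t=1}^{5}(x_t−x̄)(x_{t+2}−x̄) = -31.5102
γ_2 = -31.5102 / 7 = -4.501

-4.501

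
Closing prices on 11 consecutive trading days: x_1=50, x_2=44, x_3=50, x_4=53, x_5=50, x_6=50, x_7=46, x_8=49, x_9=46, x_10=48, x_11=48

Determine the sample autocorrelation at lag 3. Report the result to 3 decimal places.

Mean x̄ = (50 + 44 + 50 + 53 + 50 + 50 + 46 + 49 + 46 + 48 + 48)/11 = 48.5455
Numerator Σ_{t=1}^{8}(x_t−x̄)(x_{t+3}−x̄) = -11.2562
Denominator Σ(x_t−x̄)² = 62.7273
r_3 = -11.2562 / 62.7273 = -0.179

-0.179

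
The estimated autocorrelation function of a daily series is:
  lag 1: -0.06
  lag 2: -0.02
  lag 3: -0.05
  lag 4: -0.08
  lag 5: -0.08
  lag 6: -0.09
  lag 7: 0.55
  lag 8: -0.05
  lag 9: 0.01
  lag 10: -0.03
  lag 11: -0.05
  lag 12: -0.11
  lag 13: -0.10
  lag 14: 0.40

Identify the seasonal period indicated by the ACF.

7

The largest autocorrelation is r_7 = 0.55, with a weaker echo at lag 14 (0.40); the remaining lags stay at or below 0.01.
The dominant spike at lag 7 indicates a seasonal period of 7.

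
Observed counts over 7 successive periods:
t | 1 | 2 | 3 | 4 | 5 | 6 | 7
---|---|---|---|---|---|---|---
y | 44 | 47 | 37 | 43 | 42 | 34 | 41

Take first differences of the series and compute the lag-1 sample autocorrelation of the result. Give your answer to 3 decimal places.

First differences Δy: 3, -10, 6, -1, -8, 7
Mean of differences = -0.5000
Numerator Σ(Δy_t−Δȳ)(Δy_{t+1}−Δȳ) = -150.7500
Denominator Σ(Δy_t−Δȳ)² = 257.5000
r_1(Δy) = -150.7500 / 257.5000 = -0.585

-0.585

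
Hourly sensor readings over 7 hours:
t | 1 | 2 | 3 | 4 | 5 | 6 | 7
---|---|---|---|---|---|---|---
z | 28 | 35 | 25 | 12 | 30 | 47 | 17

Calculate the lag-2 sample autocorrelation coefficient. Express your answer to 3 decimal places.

-0.562

Mean z̄ = (28 + 35 + 25 + 12 + 30 + 47 + 17)/7 = 27.7143
Deviations from mean: 0.2857, 7.2857, -2.7143, -15.7143, 2.2857, 19.2857, -10.7143
Numerator Σ_{t=1}^{5}(z_t−z̄)(z_{t+2}−z̄) = -449.0204
Denominator Σ(z_t−z̄)² = 799.4286
r_2 = -449.0204 / 799.4286 = -0.562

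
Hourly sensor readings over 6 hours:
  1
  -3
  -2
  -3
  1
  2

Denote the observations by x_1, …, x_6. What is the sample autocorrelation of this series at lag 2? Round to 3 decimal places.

Mean x̄ = (1 − 3 − 2 − 3 + 1 + 2)/6 = -0.6667
Σ(x_t−x̄)(x_{t+2}−x̄) = (-2.2222) + (5.4444) + (-2.2222) + (-6.2222) = -5.2222
Denominator Σ(x_t−x̄)² = 25.3333
r_2 = -5.2222 / 25.3333 = -0.206

-0.206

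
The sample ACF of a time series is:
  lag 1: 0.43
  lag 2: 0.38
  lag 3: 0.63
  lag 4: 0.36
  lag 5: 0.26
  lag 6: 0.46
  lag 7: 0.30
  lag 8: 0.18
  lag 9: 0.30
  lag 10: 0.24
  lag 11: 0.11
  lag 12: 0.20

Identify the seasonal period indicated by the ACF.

3

The largest autocorrelation is r_3 = 0.63, with a weaker echo at lag 6 (0.46); the remaining lags stay at or below 0.43. The elevated value at lag 1 (0.43), dropping to 0.38 at lag 2, reflects decaying short-term dependence rather than seasonality.
The dominant spike at lag 3 indicates a seasonal period of 3.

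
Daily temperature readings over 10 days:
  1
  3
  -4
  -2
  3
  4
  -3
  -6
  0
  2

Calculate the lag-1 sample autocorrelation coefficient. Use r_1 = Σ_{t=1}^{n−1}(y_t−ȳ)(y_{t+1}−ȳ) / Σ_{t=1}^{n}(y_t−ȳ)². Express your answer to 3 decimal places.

0.096

Mean ȳ = (1 + 3 − 4 − 2 + 3 + 4 − 3 − 6 + 0 + 2)/10 = -0.2000
Numerator Σ_{t=1}^{9}(y_t−ȳ)(y_{t+1}−ȳ) = 9.9600
Denominator Σ(y_t−ȳ)² = 103.6000
r_1 = 9.9600 / 103.6000 = 0.096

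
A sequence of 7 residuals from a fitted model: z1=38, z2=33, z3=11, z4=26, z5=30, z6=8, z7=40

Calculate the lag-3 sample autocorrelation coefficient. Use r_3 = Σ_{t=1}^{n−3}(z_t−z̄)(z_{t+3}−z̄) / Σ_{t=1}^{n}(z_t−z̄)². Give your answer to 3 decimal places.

Mean z̄ = (38 + 33 + 11 + 26 + 30 + 8 + 40)/7 = 26.5714
Deviations from mean: 11.4286, 6.4286, -15.5714, -0.5714, 3.4286, -18.5714, 13.4286
Numerator Σ_{t=1}^{4}(z_t−z̄)(z_{t+3}−z̄) = 297.0204
Denominator Σ(z_t−z̄)² = 951.7143
r_3 = 297.0204 / 951.7143 = 0.312

0.312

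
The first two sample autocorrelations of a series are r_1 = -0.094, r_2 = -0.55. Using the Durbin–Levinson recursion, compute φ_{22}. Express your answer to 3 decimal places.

-0.564

φ_{22} = (r_2 − r_1²) / (1 − r_1²)
r_1² = (-0.094)² = 0.008836
Numerator = -0.55 − 0.0088 = -0.5588; denominator = 1 − 0.0088 = 0.9912
φ_{22} = -0.5588 / 0.9912 = -0.564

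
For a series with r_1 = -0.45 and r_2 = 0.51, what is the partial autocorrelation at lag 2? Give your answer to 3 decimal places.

φ_{22} = (r_2 − r_1²) / (1 − r_1²)
r_1² = (-0.45)² = 0.2025
Numerator = 0.51 − 0.2025 = 0.3075; denominator = 1 − 0.2025 = 0.7975
φ_{22} = 0.3075 / 0.7975 = 0.386

0.386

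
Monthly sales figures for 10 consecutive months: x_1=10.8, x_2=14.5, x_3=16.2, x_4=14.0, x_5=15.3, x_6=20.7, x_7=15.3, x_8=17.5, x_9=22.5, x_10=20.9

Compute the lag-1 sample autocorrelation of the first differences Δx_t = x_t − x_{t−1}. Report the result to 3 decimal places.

First differences Δx: 3.7, 1.7, -2.2, 1.3, 5.4, -5.4, 2.2, 5.0, -1.6
Mean of differences = 1.1222
Numerator Σ(Δx_t−Δx̄)(Δx_{t+1}−Δx̄) = -41.5672
Denominator Σ(Δx_t−Δx̄)² = 102.4956
r_1(Δx) = -41.5672 / 102.4956 = -0.406

-0.406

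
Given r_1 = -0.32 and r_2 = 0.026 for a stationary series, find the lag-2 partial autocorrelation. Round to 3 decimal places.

-0.085

φ_{22} = (r_2 − r_1²) / (1 − r_1²)
r_1² = (-0.32)² = 0.1024
Numerator = 0.026 − 0.1024 = -0.0764; denominator = 1 − 0.1024 = 0.8976
φ_{22} = -0.0764 / 0.8976 = -0.085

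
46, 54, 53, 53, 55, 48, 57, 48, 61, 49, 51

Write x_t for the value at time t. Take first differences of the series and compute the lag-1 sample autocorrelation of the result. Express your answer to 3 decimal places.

-0.775

First differences Δx: 8, -1, 0, 2, -7, 9, -9, 13, -12, 2
Mean of differences = 0.5000
Numerator Σ(Δx_t−Δx̄)(Δx_{t+1}−Δx̄) = -460.7500
Denominator Σ(Δx_t−Δx̄)² = 594.5000
r_1(Δx) = -460.7500 / 594.5000 = -0.775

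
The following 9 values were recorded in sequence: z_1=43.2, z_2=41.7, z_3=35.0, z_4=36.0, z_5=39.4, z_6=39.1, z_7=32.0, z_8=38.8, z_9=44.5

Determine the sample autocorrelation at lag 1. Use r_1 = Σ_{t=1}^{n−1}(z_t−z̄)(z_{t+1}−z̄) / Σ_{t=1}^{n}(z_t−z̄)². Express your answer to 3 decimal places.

0.073

Mean z̄ = (43.2 + 41.7 + 35.0 + 36.0 + 39.4 + 39.1 + 32.0 + 38.8 + 44.5)/9 = 38.8556
Numerator Σ_{t=1}^{8}(z_t−z̄)(z_{t+1}−z̄) = 9.3702
Denominator Σ(z_t−z̄)² = 129.2022
r_1 = 9.3702 / 129.2022 = 0.073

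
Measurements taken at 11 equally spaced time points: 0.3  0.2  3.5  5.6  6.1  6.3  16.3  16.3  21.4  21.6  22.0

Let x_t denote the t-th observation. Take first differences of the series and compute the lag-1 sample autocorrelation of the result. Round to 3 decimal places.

First differences Δx: -0.1, 3.3, 2.1, 0.5, 0.2, 10.0, 0.0, 5.1, 0.2, 0.4
Mean of differences = 2.1700
Numerator Σ(Δx_t−Δx̄)(Δx_{t+1}−Δx̄) = -40.2969
Denominator Σ(Δx_t−Δx̄)² = 94.7210
r_1(Δx) = -40.2969 / 94.7210 = -0.425

-0.425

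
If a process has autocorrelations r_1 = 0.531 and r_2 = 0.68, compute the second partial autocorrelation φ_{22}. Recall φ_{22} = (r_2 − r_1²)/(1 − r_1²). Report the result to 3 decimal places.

0.554

φ_{22} = (r_2 − r_1²) / (1 − r_1²)
r_1² = (0.531)² = 0.281961
Numerator = 0.68 − 0.2820 = 0.3980; denominator = 1 − 0.2820 = 0.7180
φ_{22} = 0.3980 / 0.7180 = 0.554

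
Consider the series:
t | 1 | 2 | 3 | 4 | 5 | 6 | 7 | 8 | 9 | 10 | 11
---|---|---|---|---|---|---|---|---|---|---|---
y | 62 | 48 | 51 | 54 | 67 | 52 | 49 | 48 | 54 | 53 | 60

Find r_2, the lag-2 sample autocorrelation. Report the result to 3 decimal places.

Mean ȳ = (62 + 48 + 51 + 54 + 67 + 52 + 49 + 48 + 54 + 53 + 60)/11 = 54.3636
Numerator Σ_{t=1}^{9}(y_t−ȳ)(y_{t+2}−ȳ) = -109.1736
Denominator Σ(y_t−ȳ)² = 378.5455
r_2 = -109.1736 / 378.5455 = -0.288

-0.288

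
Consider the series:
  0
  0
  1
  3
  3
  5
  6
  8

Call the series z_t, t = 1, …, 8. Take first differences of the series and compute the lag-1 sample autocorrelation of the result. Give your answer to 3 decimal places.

First differences Δz: 0, 1, 2, 0, 2, 1, 2
Mean of differences = 1.1429
Numerator Σ(Δz_t−Δz̄)(Δz_{t+1}−Δz̄) = -2.1633
Denominator Σ(Δz_t−Δz̄)² = 4.8571
r_1(Δz) = -2.1633 / 4.8571 = -0.445

-0.445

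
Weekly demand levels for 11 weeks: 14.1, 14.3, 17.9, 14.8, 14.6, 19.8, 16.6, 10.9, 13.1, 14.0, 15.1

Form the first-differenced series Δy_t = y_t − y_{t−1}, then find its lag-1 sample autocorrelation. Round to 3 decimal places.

First differences Δy: 0.2, 3.6, -3.1, -0.2, 5.2, -3.2, -5.7, 2.2, 0.9, 1.1
Mean of differences = 0.1000
Numerator Σ(Δy_t−Δȳ)(Δy_{t+1}−Δȳ) = -18.8100
Denominator Σ(Δy_t−Δȳ)² = 99.1800
r_1(Δy) = -18.8100 / 99.1800 = -0.190

-0.190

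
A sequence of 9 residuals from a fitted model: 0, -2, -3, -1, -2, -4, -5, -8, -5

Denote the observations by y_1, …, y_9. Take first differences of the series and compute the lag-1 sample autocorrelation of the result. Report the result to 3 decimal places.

First differences Δy: -2, -1, 2, -1, -2, -1, -3, 3
Mean of differences = -0.6250
Numerator Σ(Δy_t−Δȳ)(Δy_{t+1}−Δȳ) = -8.1406
Denominator Σ(Δy_t−Δȳ)² = 29.8750
r_1(Δy) = -8.1406 / 29.8750 = -0.272

-0.272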